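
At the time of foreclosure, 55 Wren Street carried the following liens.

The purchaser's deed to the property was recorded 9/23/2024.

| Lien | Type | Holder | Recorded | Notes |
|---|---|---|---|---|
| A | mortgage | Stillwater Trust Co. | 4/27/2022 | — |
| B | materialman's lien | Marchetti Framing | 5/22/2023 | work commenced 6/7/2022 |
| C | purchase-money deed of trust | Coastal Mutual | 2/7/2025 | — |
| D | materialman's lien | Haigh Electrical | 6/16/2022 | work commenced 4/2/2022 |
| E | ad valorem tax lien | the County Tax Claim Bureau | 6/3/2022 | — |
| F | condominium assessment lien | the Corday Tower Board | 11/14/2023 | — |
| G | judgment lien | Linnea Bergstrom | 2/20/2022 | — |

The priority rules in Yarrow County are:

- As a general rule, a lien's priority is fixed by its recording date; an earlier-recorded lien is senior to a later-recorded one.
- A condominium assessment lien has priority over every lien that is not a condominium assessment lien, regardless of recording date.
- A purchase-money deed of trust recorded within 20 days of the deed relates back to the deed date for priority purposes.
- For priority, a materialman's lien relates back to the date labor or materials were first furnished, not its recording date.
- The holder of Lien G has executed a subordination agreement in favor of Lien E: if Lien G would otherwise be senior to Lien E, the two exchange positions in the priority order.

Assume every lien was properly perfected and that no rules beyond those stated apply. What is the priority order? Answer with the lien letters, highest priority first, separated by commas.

First, effective dates: B relates back to 6/7/2022 (work commenced); C was recorded 137 days after the deed, outside the 20-day window, so it keeps its recording date; D relates back to 4/2/2022 (work commenced).
F is a condominium assessment lien and takes priority over every other lien.
Ordering the rest by effective date: G (2/20/2022), D (4/2/2022), A (4/27/2022), E (6/3/2022), B (6/7/2022), C (2/7/2025).
G would otherwise be senior to E, so under the subordination agreement G and E exchange positions.

F, E, D, A, G, B, C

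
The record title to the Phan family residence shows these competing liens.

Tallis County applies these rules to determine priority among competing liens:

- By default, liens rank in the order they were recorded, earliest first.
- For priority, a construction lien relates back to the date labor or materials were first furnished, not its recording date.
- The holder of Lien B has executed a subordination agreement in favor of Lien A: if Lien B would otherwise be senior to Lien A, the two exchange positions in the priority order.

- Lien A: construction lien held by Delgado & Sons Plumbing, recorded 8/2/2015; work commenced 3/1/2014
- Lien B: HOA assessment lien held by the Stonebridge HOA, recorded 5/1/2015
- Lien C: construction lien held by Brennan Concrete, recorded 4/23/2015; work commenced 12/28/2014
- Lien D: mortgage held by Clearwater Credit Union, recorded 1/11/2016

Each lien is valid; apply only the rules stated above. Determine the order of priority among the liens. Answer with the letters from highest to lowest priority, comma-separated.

Effective dates after the stated exceptions: A relates back to 3/1/2014 (work commenced); C is treated as recorded 12/28/2014, the work-commencement date.
By effective date, earliest first: A (3/1/2014), C (12/28/2014), B (5/1/2015), D (1/11/2016).
B is already junior to A, so the subordination agreement changes nothing.

A, C, B, D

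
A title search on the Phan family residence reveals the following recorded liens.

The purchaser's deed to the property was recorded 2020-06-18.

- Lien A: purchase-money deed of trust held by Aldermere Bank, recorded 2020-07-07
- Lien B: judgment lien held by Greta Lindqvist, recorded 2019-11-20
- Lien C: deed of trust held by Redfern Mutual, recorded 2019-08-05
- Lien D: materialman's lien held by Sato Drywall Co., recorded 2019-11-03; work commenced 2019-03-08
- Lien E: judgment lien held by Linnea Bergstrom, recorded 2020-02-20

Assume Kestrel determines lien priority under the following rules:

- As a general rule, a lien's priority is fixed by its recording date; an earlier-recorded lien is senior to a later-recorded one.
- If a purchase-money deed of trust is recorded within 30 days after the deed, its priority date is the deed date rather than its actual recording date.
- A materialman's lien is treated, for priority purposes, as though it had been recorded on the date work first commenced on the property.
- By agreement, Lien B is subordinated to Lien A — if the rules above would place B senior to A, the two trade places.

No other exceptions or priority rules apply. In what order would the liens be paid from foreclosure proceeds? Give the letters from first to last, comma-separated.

D, C, A, E, B

Adjusting effective dates: A relates back to the deed date 2020-06-18; D is treated as recorded 2019-03-08, the work-commencement date.
By effective date: D (2019-03-08), C (2019-08-05), B (2019-11-20), E (2020-02-20), A (2020-06-18).
The subordination applies — B was senior to A — so B and A swap.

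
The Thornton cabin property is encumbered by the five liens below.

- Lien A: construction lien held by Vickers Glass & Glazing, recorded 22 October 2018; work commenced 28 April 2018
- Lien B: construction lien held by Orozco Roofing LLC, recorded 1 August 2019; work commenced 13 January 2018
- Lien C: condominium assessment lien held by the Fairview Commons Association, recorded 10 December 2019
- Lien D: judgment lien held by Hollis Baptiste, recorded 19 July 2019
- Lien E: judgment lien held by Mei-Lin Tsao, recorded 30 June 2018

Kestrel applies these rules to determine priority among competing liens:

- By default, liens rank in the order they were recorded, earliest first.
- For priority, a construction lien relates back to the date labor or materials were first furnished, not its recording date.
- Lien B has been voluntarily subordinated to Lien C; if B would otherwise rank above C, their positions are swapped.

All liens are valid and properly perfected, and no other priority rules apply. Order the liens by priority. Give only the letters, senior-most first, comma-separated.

C, A, E, D, B

Effective dates after the stated exceptions: A's effective date is 28 April 2018, when work began; B's effective date is 13 January 2018, when work began.
Ordering by effective date: B (13 January 2018), A (28 April 2018), E (30 June 2018), D (19 July 2019), C (10 December 2019).
Because B would otherwise rank above C, the subordination swaps them.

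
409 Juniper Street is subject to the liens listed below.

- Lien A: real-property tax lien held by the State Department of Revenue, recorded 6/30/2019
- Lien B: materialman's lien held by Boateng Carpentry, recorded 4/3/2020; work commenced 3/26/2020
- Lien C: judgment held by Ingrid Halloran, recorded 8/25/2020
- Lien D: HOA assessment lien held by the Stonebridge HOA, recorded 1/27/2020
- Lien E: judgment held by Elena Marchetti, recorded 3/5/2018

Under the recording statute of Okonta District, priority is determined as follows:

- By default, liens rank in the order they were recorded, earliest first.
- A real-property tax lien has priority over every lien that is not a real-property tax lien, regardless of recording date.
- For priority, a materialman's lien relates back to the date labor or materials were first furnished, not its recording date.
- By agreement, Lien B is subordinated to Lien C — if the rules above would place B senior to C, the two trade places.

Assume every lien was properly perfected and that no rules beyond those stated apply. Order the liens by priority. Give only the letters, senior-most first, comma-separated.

Effective dates after the stated exceptions: B's effective date is 3/26/2020, when work began.
A is a real-property tax lien, so it outranks all other liens regardless of date.
Remaining liens by effective date: E (3/5/2018), D (1/27/2020), B (3/26/2020), C (8/25/2020).
B would otherwise be senior to C, so under the subordination agreement B and C exchange positions.

A, E, D, C, B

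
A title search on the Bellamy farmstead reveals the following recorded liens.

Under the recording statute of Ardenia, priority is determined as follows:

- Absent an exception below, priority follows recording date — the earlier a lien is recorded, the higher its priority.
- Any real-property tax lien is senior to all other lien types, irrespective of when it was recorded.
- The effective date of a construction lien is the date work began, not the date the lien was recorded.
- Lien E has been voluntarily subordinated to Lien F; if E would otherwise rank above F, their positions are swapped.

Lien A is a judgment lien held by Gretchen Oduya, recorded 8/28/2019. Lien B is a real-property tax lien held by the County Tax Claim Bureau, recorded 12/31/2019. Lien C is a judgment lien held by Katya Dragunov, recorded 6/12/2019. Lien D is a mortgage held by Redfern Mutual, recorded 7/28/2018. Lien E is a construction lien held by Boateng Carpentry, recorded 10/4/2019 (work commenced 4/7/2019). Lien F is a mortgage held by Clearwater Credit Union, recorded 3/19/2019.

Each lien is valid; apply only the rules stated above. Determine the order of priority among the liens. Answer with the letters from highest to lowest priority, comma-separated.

Adjusting effective dates: E relates back to 4/7/2019 (work commenced).
B is a real-property tax lien, so it outranks all other liens regardless of date.
Among the remaining liens, by effective date: D (7/28/2018), F (3/19/2019), E (4/7/2019), C (6/12/2019), A (8/28/2019).
E already ranks below F; the subordination has no effect.

B, D, F, E, C, A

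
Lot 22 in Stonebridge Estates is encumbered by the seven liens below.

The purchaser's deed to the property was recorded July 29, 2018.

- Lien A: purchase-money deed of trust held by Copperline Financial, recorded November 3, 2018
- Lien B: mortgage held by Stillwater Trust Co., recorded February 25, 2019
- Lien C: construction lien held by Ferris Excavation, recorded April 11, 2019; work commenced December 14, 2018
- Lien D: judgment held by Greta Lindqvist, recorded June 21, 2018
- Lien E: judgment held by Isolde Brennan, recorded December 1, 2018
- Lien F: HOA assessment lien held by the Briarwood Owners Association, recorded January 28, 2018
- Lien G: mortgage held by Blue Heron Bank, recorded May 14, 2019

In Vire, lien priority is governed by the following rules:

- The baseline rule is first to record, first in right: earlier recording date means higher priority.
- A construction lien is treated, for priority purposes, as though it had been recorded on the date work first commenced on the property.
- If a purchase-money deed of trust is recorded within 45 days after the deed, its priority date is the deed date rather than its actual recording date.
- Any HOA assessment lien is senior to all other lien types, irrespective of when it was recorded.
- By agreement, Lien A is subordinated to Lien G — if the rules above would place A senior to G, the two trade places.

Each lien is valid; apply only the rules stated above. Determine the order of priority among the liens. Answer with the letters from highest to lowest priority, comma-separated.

F, D, G, E, C, B, A

Effective dates after the stated exceptions: A was recorded 97 days after the deed — beyond 45 days — so no relation-back applies; C relates back to December 14, 2018 (work commenced).
F, as an HOA assessment lien, has superpriority and ranks first.
The other liens, earliest effective date first: D (June 21, 2018), A (November 3, 2018), E (December 1, 2018), C (December 14, 2018), B (February 25, 2019), G (May 14, 2019).
A would otherwise be senior to G, so under the subordination agreement A and G exchange positions.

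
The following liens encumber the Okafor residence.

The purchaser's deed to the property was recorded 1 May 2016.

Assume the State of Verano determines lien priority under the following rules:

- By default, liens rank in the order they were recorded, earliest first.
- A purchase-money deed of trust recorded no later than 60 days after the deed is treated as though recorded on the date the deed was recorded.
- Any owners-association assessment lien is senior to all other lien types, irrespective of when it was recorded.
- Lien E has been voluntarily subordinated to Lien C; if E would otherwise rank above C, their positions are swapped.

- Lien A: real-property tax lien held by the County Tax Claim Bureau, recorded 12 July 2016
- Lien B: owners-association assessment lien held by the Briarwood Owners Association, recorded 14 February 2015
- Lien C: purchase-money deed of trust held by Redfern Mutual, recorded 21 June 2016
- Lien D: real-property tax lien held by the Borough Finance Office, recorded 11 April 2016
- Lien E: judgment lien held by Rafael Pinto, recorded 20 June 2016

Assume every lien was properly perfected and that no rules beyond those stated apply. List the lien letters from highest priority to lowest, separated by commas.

Adjusting effective dates: C was recorded within the 60-day window, so its effective date is the deed date 1 May 2016.
B, as an owners-association assessment lien, has superpriority and ranks first.
Remaining liens by effective date: D (11 April 2016), C (1 May 2016), E (20 June 2016), A (12 July 2016).
E already ranks below C; the subordination has no effect.

B, D, C, E, A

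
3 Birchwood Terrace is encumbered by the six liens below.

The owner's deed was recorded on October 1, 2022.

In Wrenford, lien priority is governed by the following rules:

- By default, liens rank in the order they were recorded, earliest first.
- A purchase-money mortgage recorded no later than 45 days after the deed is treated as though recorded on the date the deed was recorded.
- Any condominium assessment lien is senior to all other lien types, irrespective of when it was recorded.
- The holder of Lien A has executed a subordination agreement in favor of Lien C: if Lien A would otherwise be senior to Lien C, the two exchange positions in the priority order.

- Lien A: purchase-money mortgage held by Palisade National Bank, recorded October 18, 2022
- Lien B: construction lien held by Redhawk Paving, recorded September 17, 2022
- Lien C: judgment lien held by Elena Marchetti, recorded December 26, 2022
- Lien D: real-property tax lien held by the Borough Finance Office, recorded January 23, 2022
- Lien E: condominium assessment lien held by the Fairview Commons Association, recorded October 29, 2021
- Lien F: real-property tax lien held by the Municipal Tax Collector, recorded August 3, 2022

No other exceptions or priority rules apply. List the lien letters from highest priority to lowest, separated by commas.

E, D, F, B, C, A

First, effective dates: A's effective date is the deed date, October 1, 2022.
E, as a condominium assessment lien, has superpriority and ranks first.
Remaining liens by effective date: D (January 23, 2022), F (August 3, 2022), B (September 17, 2022), A (October 1, 2022), C (December 26, 2022).
Because A would otherwise rank above C, the subordination swaps them.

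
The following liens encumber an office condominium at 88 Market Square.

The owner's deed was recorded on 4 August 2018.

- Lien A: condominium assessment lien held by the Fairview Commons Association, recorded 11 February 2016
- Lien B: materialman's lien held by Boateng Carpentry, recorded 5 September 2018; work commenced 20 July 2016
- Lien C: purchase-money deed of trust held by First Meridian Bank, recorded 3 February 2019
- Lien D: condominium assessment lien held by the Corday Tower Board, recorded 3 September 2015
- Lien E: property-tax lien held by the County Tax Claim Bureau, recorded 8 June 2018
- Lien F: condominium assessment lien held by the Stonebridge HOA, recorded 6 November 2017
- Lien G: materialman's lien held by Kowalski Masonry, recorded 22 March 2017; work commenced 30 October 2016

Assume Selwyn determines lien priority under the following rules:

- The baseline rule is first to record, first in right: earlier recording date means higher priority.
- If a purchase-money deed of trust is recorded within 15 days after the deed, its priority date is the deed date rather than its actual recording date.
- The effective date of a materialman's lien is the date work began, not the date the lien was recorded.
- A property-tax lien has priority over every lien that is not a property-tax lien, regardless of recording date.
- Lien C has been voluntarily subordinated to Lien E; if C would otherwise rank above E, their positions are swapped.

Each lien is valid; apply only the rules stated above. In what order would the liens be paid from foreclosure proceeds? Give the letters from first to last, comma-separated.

Effective dates: B is treated as recorded 20 July 2016, the work-commencement date; C was recorded 183 days after the deed, outside the 15-day window, so it keeps its recording date; G relates back to 30 October 2016 (work commenced).
E, as a property-tax lien, has superpriority and ranks first.
Remaining liens by effective date: D (3 September 2015), A (11 February 2016), B (20 July 2016), G (30 October 2016), F (6 November 2017), C (3 February 2019).
C is already junior to E, so the subordination agreement changes nothing.

E, D, A, B, G, F, C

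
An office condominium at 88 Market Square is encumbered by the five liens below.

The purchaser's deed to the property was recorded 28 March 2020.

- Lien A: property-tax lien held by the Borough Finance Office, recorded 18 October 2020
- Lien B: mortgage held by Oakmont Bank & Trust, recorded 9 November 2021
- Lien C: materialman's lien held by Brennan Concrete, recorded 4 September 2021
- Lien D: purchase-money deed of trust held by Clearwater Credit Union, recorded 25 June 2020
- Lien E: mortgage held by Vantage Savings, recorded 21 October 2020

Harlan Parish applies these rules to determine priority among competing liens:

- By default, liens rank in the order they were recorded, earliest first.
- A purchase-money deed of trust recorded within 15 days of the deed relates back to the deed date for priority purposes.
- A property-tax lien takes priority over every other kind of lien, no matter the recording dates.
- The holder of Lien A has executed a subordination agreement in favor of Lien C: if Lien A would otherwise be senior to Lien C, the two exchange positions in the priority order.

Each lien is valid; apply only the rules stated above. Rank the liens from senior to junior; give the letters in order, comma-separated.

C, D, E, A, B

First, effective dates: D missed the 15-day window (89 days after the deed), so its recording date stands.
As a property-tax lien, A is senior to every other lien.
Remaining liens by effective date: D (25 June 2020), E (21 October 2020), C (4 September 2021), B (9 November 2021).
Because A would otherwise rank above C, the subordination swaps them.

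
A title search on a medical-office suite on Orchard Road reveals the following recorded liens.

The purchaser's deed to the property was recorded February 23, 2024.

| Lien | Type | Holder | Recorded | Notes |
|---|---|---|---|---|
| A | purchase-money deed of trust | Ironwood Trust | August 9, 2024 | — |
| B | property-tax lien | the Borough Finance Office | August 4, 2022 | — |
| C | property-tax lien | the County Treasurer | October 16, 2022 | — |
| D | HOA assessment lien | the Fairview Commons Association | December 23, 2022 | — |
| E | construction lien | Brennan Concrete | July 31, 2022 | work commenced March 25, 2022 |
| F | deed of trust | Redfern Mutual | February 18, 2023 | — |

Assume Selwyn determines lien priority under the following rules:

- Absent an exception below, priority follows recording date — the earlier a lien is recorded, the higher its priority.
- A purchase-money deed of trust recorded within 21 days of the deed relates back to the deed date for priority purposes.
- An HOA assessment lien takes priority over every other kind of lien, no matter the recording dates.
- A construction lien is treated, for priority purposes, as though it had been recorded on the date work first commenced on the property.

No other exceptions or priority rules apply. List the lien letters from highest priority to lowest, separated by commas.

Effective dates after the stated exceptions: A missed the 21-day window (168 days after the deed), so its recording date stands; E is treated as recorded March 25, 2022, the work-commencement date.
D, as an HOA assessment lien, has superpriority and ranks first.
Among the remaining liens, by effective date: E (March 25, 2022), B (August 4, 2022), C (October 16, 2022), F (February 18, 2023), A (August 9, 2024).

D, E, B, C, F, A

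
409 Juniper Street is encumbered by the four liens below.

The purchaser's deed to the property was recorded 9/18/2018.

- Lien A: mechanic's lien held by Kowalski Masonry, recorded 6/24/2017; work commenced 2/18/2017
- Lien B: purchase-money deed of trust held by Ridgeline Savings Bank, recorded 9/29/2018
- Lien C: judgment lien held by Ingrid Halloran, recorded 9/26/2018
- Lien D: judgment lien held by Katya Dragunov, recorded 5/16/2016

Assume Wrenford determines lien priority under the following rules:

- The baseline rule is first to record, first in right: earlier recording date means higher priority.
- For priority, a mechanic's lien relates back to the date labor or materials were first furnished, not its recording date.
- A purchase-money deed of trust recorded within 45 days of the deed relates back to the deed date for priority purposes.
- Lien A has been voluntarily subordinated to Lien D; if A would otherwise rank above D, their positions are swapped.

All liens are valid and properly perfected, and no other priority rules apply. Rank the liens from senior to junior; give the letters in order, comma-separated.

D, A, B, C

Adjusting effective dates: A's effective date is 2/18/2017, when work began; B was recorded within the 45-day window, so its effective date is the deed date 9/18/2018.
Ordering by effective date: D (5/16/2016), A (2/18/2017), B (9/18/2018), C (9/26/2018).
A already ranks below D; the subordination has no effect.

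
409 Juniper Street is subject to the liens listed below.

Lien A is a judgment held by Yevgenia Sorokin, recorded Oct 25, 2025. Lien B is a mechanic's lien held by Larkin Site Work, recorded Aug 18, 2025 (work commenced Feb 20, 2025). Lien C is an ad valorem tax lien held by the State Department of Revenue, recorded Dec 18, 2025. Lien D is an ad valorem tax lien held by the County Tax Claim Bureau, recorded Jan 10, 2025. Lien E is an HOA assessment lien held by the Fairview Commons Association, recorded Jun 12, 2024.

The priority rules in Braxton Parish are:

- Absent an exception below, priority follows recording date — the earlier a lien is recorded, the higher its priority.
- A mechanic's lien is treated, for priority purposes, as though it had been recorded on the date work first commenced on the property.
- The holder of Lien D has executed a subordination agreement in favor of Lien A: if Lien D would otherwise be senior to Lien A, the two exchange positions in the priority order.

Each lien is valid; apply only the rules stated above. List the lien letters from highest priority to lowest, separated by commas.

E, A, B, D, C

Effective dates: B is treated as recorded Feb 20, 2025, the work-commencement date.
By effective date: E (Jun 12, 2024), D (Jan 10, 2025), B (Feb 20, 2025), A (Oct 25, 2025), C (Dec 18, 2025).
Because D would otherwise rank above A, the subordination swaps them.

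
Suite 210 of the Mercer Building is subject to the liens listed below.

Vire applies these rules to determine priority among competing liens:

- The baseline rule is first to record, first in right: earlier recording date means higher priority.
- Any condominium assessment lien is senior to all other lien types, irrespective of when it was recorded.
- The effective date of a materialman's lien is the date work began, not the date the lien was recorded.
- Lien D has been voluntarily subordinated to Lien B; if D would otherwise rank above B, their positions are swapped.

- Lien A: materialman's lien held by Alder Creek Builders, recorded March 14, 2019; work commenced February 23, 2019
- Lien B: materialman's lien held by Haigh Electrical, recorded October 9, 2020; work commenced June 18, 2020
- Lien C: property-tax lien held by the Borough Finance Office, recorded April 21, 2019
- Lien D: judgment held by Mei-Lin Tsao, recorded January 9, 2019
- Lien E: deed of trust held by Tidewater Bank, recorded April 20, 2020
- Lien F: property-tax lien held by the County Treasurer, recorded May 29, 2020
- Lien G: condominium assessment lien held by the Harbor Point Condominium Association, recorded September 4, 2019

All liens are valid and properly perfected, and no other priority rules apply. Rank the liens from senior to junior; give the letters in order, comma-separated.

Adjusting effective dates: A is treated as recorded February 23, 2019, the work-commencement date; B's effective date is June 18, 2020, when work began.
As a condominium assessment lien, G is senior to every other lien.
Among the remaining liens, by effective date: D (January 9, 2019), A (February 23, 2019), C (April 21, 2019), E (April 20, 2020), F (May 29, 2020), B (June 18, 2020).
D would otherwise be senior to B, so under the subordination agreement D and B exchange positions.

G, B, A, C, E, F, D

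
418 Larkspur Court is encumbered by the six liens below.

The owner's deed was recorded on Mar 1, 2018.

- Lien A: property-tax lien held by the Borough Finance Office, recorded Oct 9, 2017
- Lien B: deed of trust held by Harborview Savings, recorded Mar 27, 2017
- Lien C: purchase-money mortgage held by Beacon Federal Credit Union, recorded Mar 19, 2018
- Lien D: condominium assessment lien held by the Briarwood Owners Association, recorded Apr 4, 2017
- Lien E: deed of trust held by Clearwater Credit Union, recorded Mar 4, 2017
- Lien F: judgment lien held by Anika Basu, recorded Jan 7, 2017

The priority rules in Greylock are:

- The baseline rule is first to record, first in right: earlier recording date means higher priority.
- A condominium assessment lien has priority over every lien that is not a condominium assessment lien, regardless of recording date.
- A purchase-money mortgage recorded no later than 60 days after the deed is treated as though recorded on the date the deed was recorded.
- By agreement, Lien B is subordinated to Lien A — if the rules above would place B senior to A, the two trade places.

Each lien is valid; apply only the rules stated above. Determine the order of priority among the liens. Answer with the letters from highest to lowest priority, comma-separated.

D, F, E, A, B, C

First, effective dates: C's effective date is the deed date, Mar 1, 2018.
D, as a condominium assessment lien, has superpriority and ranks first.
Remaining liens by effective date: F (Jan 7, 2017), E (Mar 4, 2017), B (Mar 27, 2017), A (Oct 9, 2017), C (Mar 1, 2018).
B is senior to A before the subordination, so the two trade places.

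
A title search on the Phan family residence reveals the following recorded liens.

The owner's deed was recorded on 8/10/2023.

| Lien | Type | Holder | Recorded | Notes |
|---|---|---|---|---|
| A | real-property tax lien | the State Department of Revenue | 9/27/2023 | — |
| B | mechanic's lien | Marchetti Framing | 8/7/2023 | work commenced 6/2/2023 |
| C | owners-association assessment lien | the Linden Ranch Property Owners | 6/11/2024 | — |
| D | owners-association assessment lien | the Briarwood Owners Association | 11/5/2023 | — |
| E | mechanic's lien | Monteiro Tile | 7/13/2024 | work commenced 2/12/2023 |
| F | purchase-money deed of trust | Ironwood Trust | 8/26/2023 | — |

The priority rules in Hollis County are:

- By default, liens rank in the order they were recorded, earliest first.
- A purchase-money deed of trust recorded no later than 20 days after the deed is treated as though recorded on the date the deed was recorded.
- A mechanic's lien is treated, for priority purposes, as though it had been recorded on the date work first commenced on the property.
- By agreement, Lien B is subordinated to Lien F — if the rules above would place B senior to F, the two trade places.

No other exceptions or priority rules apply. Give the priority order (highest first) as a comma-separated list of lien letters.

E, F, B, A, D, C

Effective dates after the stated exceptions: B is treated as recorded 6/2/2023, the work-commencement date; E relates back to 2/12/2023 (work commenced); F relates back to the deed date 8/10/2023.
By effective date: E (2/12/2023), B (6/2/2023), F (8/10/2023), A (9/27/2023), D (11/5/2023), C (6/11/2024).
B is senior to F before the subordination, so the two trade places.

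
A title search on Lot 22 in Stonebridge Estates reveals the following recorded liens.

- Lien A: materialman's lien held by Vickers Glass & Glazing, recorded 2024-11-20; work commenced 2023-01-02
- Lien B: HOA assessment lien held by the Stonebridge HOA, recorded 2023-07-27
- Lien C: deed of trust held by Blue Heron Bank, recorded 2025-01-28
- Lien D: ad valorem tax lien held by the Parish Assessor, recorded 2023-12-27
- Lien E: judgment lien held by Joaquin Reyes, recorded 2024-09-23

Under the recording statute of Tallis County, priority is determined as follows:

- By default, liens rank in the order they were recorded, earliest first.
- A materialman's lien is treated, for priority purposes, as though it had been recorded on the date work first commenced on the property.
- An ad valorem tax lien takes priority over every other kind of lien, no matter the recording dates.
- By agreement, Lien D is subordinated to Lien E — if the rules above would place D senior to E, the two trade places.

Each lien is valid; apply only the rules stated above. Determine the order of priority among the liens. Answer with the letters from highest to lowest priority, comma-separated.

E, A, B, D, C

Adjusting effective dates: A's effective date is 2023-01-02, when work began.
D, as an ad valorem tax lien, has superpriority and ranks first.
The other liens, earliest effective date first: A (2023-01-02), B (2023-07-27), E (2024-09-23), C (2025-01-28).
The subordination applies — D was senior to E — so D and E swap.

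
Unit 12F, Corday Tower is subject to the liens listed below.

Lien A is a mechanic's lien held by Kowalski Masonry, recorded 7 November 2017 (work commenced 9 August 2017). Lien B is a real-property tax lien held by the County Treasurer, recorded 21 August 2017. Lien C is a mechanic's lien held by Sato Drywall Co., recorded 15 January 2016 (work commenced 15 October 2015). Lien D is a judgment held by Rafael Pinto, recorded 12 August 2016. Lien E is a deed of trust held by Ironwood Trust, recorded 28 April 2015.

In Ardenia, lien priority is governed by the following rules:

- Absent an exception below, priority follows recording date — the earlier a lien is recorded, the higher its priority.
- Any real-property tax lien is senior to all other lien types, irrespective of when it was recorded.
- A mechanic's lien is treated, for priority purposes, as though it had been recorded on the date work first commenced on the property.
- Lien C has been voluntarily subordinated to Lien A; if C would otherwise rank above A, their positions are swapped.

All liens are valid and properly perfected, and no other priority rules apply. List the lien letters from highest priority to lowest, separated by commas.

B, E, A, D, C

Effective dates: A is treated as recorded 9 August 2017, the work-commencement date; C is treated as recorded 15 October 2015, the work-commencement date.
B is a real-property tax lien, so it outranks all other liens regardless of date.
Remaining liens by effective date: E (28 April 2015), C (15 October 2015), D (12 August 2016), A (9 August 2017).
The subordination applies — C was senior to A — so C and A swap.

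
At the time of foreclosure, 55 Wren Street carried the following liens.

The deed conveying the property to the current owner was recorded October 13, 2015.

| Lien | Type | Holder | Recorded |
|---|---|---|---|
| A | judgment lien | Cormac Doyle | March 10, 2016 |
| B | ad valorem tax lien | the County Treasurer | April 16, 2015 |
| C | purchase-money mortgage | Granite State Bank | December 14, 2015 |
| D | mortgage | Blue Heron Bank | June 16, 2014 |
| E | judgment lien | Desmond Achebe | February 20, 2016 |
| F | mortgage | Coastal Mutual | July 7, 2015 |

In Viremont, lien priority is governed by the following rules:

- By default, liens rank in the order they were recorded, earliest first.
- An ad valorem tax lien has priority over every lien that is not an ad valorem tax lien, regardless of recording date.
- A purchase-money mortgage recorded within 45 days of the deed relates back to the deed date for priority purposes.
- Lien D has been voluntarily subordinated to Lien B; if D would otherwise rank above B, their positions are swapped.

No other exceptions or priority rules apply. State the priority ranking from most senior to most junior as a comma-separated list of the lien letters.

Effective dates: C missed the 45-day window (62 days after the deed), so its recording date stands.
As an ad valorem tax lien, B is senior to every other lien.
Among the remaining liens, by effective date: D (June 16, 2014), F (July 7, 2015), C (December 14, 2015), E (February 20, 2016), A (March 10, 2016).
Since D is not senior to B, the subordination leaves the order unchanged.

B, D, F, C, E, A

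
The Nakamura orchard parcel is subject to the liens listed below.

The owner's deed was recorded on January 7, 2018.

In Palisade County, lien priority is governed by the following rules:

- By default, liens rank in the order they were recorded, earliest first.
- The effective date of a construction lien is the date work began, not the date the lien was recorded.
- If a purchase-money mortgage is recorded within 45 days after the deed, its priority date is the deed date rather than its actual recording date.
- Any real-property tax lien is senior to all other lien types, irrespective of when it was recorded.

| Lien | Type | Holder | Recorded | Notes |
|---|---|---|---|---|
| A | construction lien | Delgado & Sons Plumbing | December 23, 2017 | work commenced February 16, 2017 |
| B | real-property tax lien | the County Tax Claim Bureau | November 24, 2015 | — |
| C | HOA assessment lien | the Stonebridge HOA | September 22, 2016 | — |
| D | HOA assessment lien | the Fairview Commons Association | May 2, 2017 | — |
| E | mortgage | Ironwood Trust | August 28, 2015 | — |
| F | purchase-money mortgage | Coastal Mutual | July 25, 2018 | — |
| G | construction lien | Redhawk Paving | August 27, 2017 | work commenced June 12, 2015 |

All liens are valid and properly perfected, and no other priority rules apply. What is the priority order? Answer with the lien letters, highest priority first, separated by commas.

Adjusting effective dates: A relates back to February 16, 2017 (work commenced); F was recorded 199 days after the deed — beyond 45 days — so no relation-back applies; G relates back to June 12, 2015 (work commenced).
As a real-property tax lien, B is senior to every other lien.
Among the remaining liens, by effective date: G (June 12, 2015), E (August 28, 2015), C (September 22, 2016), A (February 16, 2017), D (May 2, 2017), F (July 25, 2018).

B, G, E, C, A, D, F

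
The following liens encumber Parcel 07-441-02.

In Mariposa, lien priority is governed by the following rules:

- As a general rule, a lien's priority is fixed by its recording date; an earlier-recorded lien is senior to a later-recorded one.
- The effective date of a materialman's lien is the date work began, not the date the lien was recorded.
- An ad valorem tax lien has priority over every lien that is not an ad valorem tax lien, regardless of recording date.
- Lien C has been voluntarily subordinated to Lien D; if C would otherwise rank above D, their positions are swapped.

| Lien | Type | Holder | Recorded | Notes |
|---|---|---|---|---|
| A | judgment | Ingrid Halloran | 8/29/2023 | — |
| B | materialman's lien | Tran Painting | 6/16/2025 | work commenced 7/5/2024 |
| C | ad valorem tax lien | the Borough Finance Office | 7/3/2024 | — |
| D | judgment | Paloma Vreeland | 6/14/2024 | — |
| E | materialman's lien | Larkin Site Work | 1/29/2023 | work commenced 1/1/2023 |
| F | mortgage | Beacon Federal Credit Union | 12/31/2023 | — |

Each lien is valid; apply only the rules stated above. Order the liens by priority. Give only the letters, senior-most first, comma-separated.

D, E, A, F, C, B

First, effective dates: B relates back to 7/5/2024 (work commenced); E's effective date is 1/1/2023, when work began.
C is an ad valorem tax lien, so it outranks all other liens regardless of date.
Remaining liens by effective date: E (1/1/2023), A (8/29/2023), F (12/31/2023), D (6/14/2024), B (7/5/2024).
C would otherwise be senior to D, so under the subordination agreement C and D exchange positions.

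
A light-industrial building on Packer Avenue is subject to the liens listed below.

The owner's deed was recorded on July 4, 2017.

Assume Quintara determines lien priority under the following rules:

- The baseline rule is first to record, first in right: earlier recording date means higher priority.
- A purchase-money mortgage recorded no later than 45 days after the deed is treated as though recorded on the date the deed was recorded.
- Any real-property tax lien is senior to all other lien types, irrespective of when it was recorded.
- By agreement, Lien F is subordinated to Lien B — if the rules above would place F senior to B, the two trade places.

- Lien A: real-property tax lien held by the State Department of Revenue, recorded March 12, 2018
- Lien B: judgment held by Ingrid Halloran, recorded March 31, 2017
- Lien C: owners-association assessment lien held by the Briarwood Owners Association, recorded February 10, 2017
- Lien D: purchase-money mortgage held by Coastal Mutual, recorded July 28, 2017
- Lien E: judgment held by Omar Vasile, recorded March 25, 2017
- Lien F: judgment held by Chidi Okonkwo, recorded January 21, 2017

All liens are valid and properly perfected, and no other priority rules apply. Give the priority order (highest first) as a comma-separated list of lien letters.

Adjusting effective dates: D relates back to the deed date July 4, 2017.
A is a real-property tax lien, so it outranks all other liens regardless of date.
Remaining liens by effective date: F (January 21, 2017), C (February 10, 2017), E (March 25, 2017), B (March 31, 2017), D (July 4, 2017).
F is senior to B before the subordination, so the two trade places.

A, B, C, E, F, D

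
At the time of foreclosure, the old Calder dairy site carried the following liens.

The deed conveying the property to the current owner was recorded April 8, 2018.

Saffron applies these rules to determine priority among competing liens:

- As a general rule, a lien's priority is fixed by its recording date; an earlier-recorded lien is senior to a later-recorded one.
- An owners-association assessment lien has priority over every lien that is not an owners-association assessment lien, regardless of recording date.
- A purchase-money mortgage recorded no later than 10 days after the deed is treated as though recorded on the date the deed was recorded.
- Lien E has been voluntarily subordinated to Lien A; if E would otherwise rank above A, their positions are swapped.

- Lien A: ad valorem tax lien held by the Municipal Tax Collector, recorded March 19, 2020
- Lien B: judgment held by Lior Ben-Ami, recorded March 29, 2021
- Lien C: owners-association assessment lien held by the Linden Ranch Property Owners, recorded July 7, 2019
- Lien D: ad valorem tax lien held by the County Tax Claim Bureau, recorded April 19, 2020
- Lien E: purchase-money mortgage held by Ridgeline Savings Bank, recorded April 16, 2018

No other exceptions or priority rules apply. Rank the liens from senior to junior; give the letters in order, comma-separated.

Adjusting effective dates: E's effective date is the deed date, April 8, 2018.
C is an owners-association assessment lien, so it outranks all other liens regardless of date.
Among the remaining liens, by effective date: E (April 8, 2018), A (March 19, 2020), D (April 19, 2020), B (March 29, 2021).
Because E would otherwise rank above A, the subordination swaps them.

C, A, E, D, B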